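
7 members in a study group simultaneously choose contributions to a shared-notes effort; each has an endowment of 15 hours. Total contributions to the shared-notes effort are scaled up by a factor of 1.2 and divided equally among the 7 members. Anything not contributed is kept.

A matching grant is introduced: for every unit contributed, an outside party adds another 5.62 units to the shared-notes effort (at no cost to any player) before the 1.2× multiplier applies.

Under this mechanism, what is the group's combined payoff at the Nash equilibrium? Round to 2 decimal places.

834.12 hours

With the mechanism, a contributed unit returns 1.2 × 6.62 / 7 = 1.1349 per unit of net cost to the contributor — now above 1 — so contributing fully is weakly dominant for every player.
At the Nash equilibrium everyone contributes 15. Group total payoff = 1.2 × 6.62 × 105 = 834.12.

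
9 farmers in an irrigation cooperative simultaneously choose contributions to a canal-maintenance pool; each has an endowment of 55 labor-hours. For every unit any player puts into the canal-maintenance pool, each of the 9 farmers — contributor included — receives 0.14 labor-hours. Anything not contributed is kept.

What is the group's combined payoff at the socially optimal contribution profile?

623.70 labor-hours

Each contributed unit returns 1.260 to the group as a whole (0.14 to each of 9 players), which exceeds 1, so the social optimum is full contribution: group total = 1.260 × 495 = 623.70.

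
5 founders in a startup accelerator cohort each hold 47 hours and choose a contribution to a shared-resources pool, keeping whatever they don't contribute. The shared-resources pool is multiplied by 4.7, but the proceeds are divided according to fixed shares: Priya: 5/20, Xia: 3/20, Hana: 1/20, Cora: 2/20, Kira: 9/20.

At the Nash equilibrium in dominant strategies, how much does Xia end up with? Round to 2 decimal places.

113.27 hours

For player j, contributing a unit is worthwhile iff 4.7 × (j's share) ≥ 1, i.e. iff j's share is at least 0.2128.
The shares above 0.2128 belong to Priya and Kira, contributing 47 each; the remaining 3 contribute 0. Total contributed: 94.
Xia keeps 47 and receives 4.7 × 94 × 3/20 = 66.27 from the shared-resources pool, for a payoff of 113.27.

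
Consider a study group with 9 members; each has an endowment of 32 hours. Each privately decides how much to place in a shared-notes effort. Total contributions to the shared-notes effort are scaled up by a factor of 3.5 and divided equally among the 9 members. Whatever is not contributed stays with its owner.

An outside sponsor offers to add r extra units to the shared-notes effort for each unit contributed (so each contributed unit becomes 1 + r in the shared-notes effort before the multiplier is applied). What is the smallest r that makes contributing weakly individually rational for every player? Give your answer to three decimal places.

1.571

With matching at rate r, one contributed unit becomes (1 + r) in the shared-notes effort and returns 3.5 × (1 + r) / 9 to the contributor.
Setting this equal to 1: 1 + r = 9/3.5 = 2.5714.
So the minimum matching rate is r = 2.5714 − 1 = 1.571.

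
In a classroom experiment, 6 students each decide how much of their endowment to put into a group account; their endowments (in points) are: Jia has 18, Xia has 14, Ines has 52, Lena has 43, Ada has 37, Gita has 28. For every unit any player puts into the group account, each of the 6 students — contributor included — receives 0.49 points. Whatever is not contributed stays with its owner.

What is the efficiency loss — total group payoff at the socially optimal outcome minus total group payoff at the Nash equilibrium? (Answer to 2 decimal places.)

The private return per contributed unit is 0.49 < 1 for everyone, so the Nash equilibrium is zero contribution and the group total is Σ E_j = 18 + 14 + 52 + 43 + 37 + 28 = 192.
Each contributed unit returns 2.940 to the group, so the social optimum is full contribution by everyone: group total = 2.940 × 192 = 564.48.
Efficiency loss = (2.940 − 1) × 192 = 372.48.

372.48 points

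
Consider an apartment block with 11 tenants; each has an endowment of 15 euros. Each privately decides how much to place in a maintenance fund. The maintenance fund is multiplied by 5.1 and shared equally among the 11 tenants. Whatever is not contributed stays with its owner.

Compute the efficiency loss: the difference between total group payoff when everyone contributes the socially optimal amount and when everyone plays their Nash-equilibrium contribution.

676.50 euros

Each contributed unit returns 5.1/11 = 0.4636 to its contributor — below 1 — so contributing 0 is dominant for every player. At the Nash equilibrium everyone keeps their 15, and the group total is 11 × 15 = 165.
Each contributed unit returns 5.100 to the group as a whole (0.4636 to each of 11 players), which exceeds 1, so the social optimum is full contribution: group total = 5.100 × 165 = 841.50.
Efficiency loss = 841.50 − 165 = 676.50.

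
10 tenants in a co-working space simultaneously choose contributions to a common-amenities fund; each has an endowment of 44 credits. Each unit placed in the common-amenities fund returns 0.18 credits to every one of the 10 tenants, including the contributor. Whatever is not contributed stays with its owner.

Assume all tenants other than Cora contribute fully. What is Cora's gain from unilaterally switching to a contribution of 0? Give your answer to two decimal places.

Switching from a contribution of 44 to 0 lets Cora keep an extra 44 credits, but lowers the common-amenities fund by 44, which costs Cora their own share of that drop: 0.18 × 44 = 7.92.
Net gain = 44 − 7.92 = 36.08. The private return per contributed unit (0.18) is below 1, so free-riding is indeed the best response regardless of what the others do.

36.08 credits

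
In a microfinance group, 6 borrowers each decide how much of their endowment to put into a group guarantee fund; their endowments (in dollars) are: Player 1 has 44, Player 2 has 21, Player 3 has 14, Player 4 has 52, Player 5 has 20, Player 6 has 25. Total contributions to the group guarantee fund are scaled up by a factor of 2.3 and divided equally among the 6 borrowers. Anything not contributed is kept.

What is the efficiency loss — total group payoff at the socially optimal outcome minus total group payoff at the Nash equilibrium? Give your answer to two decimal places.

228.80 dollars

The private return per contributed unit is 2.3/6 = 0.3833 < 1 for every player regardless of endowment, so the Nash equilibrium is zero contribution and the group total is Σ E_j = 44 + 21 + 14 + 52 + 20 + 25 = 176.
Each contributed unit returns 2.300 to the group, so the social optimum is full contribution by everyone: group total = 2.300 × 176 = 404.80.
Efficiency loss = (2.300 − 1) × 176 = 228.80.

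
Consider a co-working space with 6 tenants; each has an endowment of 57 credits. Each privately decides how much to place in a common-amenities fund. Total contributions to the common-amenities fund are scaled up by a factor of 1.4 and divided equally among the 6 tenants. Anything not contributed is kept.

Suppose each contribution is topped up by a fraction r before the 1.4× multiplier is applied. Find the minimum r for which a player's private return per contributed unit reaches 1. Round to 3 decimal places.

3.286

With matching at rate r, one contributed unit becomes (1 + r) in the common-amenities fund and returns 1.4 × (1 + r) / 6 to the contributor.
Setting this equal to 1: 1 + r = 6/1.4 = 4.2857.
So the minimum matching rate is r = 4.2857 − 1 = 3.286.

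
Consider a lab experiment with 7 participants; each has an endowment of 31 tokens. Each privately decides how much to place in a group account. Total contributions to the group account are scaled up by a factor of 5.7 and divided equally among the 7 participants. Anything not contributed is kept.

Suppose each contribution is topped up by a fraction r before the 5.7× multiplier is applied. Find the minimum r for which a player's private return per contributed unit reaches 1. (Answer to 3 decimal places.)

0.228

With matching at rate r, one contributed unit becomes (1 + r) in the group account and returns 5.7 × (1 + r) / 7 to the contributor.
Setting this equal to 1: 1 + r = 7/5.7 = 1.2281.
So the minimum matching rate is r = 1.2281 − 1 = 0.228.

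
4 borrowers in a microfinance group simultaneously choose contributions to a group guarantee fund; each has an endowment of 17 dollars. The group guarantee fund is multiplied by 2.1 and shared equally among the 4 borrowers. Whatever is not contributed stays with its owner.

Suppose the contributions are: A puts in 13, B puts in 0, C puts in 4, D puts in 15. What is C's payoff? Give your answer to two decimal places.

29.80 dollars

Total contributed: 13 + 0 + 4 + 15 = 32.
Each receives 2.1 × 32 / 4 = 16.80 from the group guarantee fund.
C keeps 17 − 4 = 13, so C's payoff is 13 + 16.80 = 29.80.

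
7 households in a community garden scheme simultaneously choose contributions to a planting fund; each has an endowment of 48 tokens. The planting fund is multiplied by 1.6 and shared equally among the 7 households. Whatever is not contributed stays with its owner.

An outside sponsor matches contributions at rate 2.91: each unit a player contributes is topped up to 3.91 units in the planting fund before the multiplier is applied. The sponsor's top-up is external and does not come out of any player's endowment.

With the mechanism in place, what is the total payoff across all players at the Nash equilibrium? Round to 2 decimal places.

336.00 tokens

The effective private return is 1.6 × 3.91 / 7 = 0.8937, which is still under 1, so the mechanism doesn't change anyone's dominant strategy: zero contribution.
At the Nash equilibrium no one contributes; group total payoff = 7 × 48 = 336.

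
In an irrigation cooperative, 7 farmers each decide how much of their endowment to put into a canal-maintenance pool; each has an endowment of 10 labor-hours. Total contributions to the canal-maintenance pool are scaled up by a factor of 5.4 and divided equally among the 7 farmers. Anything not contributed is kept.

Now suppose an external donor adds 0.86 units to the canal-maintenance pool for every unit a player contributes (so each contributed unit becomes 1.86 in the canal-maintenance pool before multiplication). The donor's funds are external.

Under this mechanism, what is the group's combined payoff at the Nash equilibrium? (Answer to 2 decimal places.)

Under the mechanism each unit contributed yields 5.4 × 1.86 / 7 = 1.4349 back to its contributor per unit of net cost, which exceeds 1, making full contribution the dominant choice for everyone.
At the Nash equilibrium everyone contributes 10. Group total payoff = 5.4 × 1.86 × 70 = 703.08.

703.08 labor-hours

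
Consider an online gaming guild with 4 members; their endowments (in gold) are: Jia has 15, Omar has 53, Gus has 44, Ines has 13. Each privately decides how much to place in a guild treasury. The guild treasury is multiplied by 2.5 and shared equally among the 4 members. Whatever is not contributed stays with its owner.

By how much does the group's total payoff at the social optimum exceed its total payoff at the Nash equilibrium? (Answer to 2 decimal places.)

The private return per contributed unit is 2.5/4 = 0.6250 < 1 for every player regardless of endowment, so the Nash equilibrium is zero contribution and the group total is Σ E_j = 15 + 53 + 44 + 13 = 125.
Each contributed unit returns 2.500 to the group, so the social optimum is full contribution by everyone: group total = 2.500 × 125 = 312.50.
Efficiency loss = (2.500 − 1) × 125 = 187.50.

187.50 gold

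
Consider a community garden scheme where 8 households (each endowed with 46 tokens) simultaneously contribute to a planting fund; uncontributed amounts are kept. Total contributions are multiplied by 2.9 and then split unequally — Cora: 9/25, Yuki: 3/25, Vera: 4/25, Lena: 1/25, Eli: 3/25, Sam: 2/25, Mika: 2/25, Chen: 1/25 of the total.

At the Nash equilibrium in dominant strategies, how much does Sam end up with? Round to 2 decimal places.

56.67 tokens

Each unit j contributes comes back to j as 2.9 × (j's share), so j prefers to contribute only if that share exceeds 1/2.9 = 0.3448; otherwise keeping the unit dominates.
Cora alone (share 9/25) is above the threshold, contributing 46; the remaining 7 contribute 0. Total contributed: 46.
Sam keeps 46 and receives 2.9 × 46 × 2/25 = 10.67 from the planting fund, for a payoff of 56.67.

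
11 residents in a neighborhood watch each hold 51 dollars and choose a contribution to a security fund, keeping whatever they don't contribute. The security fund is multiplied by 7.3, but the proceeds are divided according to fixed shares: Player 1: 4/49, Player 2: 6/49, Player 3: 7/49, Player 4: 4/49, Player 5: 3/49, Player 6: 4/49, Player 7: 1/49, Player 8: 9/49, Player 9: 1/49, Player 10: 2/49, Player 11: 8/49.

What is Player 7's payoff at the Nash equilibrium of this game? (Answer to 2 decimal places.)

For player j, contributing a unit is worthwhile iff 7.3 × (j's share) ≥ 1, i.e. iff j's share is at least 0.1370.
Player 3, Player 8 and Player 11 are above the threshold, contributing 51 each; the remaining 8 contribute 0. Total contributed: 153.
Player 7 keeps 51 and receives 7.3 × 153 × 1/49 = 22.79 from the security fund, for a payoff of 73.79.

73.79 dollars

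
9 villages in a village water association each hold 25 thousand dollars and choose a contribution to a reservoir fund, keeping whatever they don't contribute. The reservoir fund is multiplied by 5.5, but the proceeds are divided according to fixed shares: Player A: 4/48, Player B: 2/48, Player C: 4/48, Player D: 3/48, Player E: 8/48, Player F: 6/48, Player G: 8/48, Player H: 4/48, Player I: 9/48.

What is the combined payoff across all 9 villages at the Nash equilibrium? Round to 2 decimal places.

337.50 thousand dollars

Each unit j contributes comes back to j as 5.5 × (j's share), so j prefers to contribute only if that share exceeds 1/5.5 = 0.1818; otherwise keeping the unit dominates.
The only share above 0.1818 is Player I's 9/48, contributing 25; the remaining 8 contribute 0. Total contributed: 25.
The reservoir fund pays out 5.5 × 25 = 137.50 in total (split across the unequal shares, but the aggregate is all that matters for the group sum).
The 8 free-riders keep 25 each, adding 200. Group total = 200 + 137.50 = 337.50.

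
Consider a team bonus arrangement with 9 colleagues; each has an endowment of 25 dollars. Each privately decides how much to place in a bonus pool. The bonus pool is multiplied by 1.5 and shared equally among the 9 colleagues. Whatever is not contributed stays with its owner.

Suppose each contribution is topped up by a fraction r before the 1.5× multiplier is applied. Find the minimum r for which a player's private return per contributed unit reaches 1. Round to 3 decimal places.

With matching at rate r, one contributed unit becomes (1 + r) in the bonus pool and returns 1.5 × (1 + r) / 9 to the contributor.
Setting this equal to 1: 1 + r = 9/1.5 = 6.0000.
So the minimum matching rate is r = 6.0000 − 1 = 5.000.

5.000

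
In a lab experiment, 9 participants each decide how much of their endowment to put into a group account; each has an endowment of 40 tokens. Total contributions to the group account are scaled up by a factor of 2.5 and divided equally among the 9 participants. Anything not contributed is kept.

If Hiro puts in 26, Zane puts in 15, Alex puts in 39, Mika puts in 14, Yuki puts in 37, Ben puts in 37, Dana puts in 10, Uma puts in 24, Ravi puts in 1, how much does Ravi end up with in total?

Total contributed: 26 + 15 + 39 + 14 + 37 + 37 + 10 + 24 + 1 = 203.
Each receives 2.5 × 203 / 9 = 56.39 from the group account.
Ravi keeps 40 − 1 = 39, so Ravi's payoff is 39 + 56.39 = 95.39.

95.39 tokens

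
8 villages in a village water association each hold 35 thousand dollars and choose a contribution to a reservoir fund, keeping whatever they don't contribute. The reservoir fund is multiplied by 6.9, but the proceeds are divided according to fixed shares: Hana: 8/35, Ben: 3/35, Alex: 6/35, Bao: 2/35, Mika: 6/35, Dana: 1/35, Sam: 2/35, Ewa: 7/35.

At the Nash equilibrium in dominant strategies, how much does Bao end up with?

90.20 thousand dollars

Each unit j contributes comes back to j as 6.9 × (j's share), so j prefers to contribute only if that share exceeds 1/6.9 = 0.1449; otherwise keeping the unit dominates.
The shares above 0.1449 belong to Hana, Alex, Mika and Ewa, contributing 35 each; the remaining 4 contribute 0. Total contributed: 140.
Bao keeps 35 and receives 6.9 × 140 × 2/35 = 55.20 from the reservoir fund, for a payoff of 90.20.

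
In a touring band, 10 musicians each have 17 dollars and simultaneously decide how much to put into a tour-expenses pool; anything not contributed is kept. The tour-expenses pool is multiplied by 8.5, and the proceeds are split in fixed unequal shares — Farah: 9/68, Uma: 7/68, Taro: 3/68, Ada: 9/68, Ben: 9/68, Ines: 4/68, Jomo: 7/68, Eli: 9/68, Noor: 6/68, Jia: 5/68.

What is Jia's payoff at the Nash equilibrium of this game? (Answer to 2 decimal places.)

A player with share s gets back 8.5·s per unit contributed, so full contribution is dominant for anyone with s > 1/8.5 = 0.1176 and zero contribution is dominant for anyone below.
Farah, Ada, Ben and Eli are above the threshold, contributing 17 each; the remaining 6 contribute 0. Total contributed: 68.
Jia keeps 17 and receives 8.5 × 68 × 5/68 = 42.50 from the tour-expenses pool, for a payoff of 59.50.

59.50 dollars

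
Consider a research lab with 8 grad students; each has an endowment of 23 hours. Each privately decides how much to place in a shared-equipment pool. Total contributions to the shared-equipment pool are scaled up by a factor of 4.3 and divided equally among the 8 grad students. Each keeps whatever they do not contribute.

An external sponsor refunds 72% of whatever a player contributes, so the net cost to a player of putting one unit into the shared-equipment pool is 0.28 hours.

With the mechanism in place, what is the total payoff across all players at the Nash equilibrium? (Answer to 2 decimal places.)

923.68 hours

Under the mechanism each unit contributed yields (4.3/8) / 0.28 = 1.9196 back to its contributor per unit of net cost, which exceeds 1, making full contribution the dominant choice for everyone.
So the Nash equilibrium is full contribution by all 8; the group earns 8 × (23 × 0.72 + 4.3 × 23) = 923.68.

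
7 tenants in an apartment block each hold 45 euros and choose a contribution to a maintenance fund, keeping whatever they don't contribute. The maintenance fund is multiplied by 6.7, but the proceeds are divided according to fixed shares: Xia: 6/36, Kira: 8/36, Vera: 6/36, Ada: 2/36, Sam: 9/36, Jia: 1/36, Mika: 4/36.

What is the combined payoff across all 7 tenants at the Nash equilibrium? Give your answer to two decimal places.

1341.00 euros

Player j's private return per contributed unit is 6.7 × (j's share). Contributing is weakly dominant for j when that share is at least 1/6.7 = 0.1493, and contributing 0 is dominant otherwise.
Xia, Kira, Vera and Sam are above the threshold, contributing 45 each; the remaining 3 contribute 0. Total contributed: 180.
The maintenance fund pays out 6.7 × 180 = 1206.00 in total (split across the unequal shares, but the aggregate is all that matters for the group sum).
The 3 free-riders keep 45 each, adding 135. Group total = 135 + 1206.00 = 1341.00.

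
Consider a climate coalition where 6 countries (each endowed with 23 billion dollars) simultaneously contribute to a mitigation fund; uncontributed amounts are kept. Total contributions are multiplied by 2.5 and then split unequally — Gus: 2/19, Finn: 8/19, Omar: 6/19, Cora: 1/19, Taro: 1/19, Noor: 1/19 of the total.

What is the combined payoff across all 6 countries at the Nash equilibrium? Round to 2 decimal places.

172.50 billion dollars

Player j's private return per contributed unit is 2.5 × (j's share). Contributing is weakly dominant for j when that share is at least 1/2.5 = 0.4000, and contributing 0 is dominant otherwise.
The only share above 0.4000 is Finn's 8/19, contributing 23; the remaining 5 contribute 0. Total contributed: 23.
The mitigation fund pays out 2.5 × 23 = 57.50 in total (split across the unequal shares, but the aggregate is all that matters for the group sum).
The 5 free-riders keep 23 each, adding 115. Group total = 115 + 57.50 = 172.50.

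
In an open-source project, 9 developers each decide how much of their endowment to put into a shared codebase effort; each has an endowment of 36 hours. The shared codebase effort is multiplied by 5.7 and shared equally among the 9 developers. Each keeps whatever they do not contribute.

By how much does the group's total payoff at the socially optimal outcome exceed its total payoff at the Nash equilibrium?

Each contributed unit returns 5.7/9 = 0.6333 to its contributor — below 1 — so contributing 0 is dominant for every player. At the Nash equilibrium everyone keeps their 36, and the group total is 9 × 36 = 324.
Each contributed unit returns 5.700 to the group as a whole (0.6333 to each of 9 players), which exceeds 1, so the social optimum is full contribution: group total = 5.700 × 324 = 1846.80.
Efficiency loss = 1846.80 − 324 = 1522.80.

1522.80 hours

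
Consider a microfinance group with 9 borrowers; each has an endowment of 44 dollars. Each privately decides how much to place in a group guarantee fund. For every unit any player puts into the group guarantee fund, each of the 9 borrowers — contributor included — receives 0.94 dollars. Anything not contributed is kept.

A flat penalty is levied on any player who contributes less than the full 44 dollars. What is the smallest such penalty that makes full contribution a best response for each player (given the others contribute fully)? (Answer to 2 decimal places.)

2.64 dollars

Given the others contribute fully, the best deviation is to contribute 0 (any partial contribution still incurs the fine and gives up units whose private return 0.94 is below 1).
Deviating from 44 to 0 saves 44 dollars but forfeits the deviator's share of the drop in the group guarantee fund: 0.94 × 44 = 41.36.
So the deviation gain is 44 − 41.36 = 2.64, and the fine must be at least 2.64 dollars to wipe it out.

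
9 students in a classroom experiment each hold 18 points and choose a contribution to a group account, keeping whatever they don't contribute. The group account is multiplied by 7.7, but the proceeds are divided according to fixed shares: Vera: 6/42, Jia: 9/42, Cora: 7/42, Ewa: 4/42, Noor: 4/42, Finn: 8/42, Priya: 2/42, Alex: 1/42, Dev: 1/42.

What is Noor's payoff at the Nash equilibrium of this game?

70.80 points

Each unit j contributes comes back to j as 7.7 × (j's share), so j prefers to contribute only if that share exceeds 1/7.7 = 0.1299; otherwise keeping the unit dominates.
Vera, Jia, Cora and Finn are above the threshold, contributing 18 each; the remaining 5 contribute 0. Total contributed: 72.
Noor keeps 18 and receives 7.7 × 72 × 4/42 = 52.80 from the group account, for a payoff of 70.80.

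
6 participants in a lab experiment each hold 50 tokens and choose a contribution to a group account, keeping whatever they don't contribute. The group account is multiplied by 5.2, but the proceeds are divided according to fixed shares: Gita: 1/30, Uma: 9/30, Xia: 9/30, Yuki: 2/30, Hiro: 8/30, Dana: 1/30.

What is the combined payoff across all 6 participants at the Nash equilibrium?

A player with share s gets back 5.2·s per unit contributed, so full contribution is dominant for anyone with s > 1/5.2 = 0.1923 and zero contribution is dominant for anyone below.
The shares above 0.1923 belong to Uma, Xia and Hiro, contributing 50 each; the remaining 3 contribute 0. Total contributed: 150.
The group account pays out 5.2 × 150 = 780.00 in total (split across the unequal shares, but the aggregate is all that matters for the group sum).
The 3 free-riders keep 50 each, adding 150. Group total = 150 + 780.00 = 930.00.

930.00 tokens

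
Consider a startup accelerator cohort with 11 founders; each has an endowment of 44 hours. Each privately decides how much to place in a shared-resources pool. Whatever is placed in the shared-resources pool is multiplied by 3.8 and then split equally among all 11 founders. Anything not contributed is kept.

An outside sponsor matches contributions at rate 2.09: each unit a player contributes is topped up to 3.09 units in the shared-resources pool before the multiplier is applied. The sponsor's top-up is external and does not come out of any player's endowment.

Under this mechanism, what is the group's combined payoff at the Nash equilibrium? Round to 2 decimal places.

5683.13 hours

The effective private return per unit is now 3.8 × 3.09 / 11 = 1.0675 > 1, so every player's dominant strategy flips to full contribution.
At the Nash equilibrium everyone contributes 44. Group total payoff = 3.8 × 3.09 × 484 = 5683.13.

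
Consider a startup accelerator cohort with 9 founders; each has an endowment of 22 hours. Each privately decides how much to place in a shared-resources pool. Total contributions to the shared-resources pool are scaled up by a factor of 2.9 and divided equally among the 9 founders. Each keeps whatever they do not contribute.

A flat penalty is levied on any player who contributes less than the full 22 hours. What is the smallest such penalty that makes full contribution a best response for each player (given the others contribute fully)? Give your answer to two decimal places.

14.91 hours

Given the others contribute fully, the best deviation is to contribute 0 (any partial contribution still incurs the fine and gives up units whose private return 0.3222 is below 1).
Deviating from 22 to 0 saves 22 hours but forfeits the deviator's share of the drop in the shared-resources pool: 2.9/9 × 22 = 7.09.
So the deviation gain is 22 − 7.09 = 14.91, and the fine must be at least 14.91 hours to wipe it out.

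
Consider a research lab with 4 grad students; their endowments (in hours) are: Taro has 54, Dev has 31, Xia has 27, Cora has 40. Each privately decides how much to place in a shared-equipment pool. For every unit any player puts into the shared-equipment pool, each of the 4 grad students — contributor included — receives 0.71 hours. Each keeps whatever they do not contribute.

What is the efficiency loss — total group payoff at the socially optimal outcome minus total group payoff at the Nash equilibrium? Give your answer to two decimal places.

279.68 hours

The private return per contributed unit is 0.71 < 1 for everyone, so the Nash equilibrium is zero contribution and the group total is Σ E_j = 54 + 31 + 27 + 40 = 152.
Each contributed unit returns 2.840 to the group, so the social optimum is full contribution by everyone: group total = 2.840 × 152 = 431.68.
Efficiency loss = (2.840 − 1) × 152 = 279.68.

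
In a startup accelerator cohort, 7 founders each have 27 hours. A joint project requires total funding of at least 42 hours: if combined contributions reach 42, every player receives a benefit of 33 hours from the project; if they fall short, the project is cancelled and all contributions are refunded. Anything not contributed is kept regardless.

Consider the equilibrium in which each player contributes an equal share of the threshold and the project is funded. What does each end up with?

Equal share of the threshold: 42/7 = 6.
At this profile no one gains by cutting their contribution: any cut drops the total below 42, the project is cancelled, contributions are refunded, and the deviator ends with 27, which is less than 27 − 6 + 33 = 54. Contributing more than 6 just wastes the excess. So contributing exactly 6 is a best response.
Each player's payoff: 27 − 6 + 33 = 54.

54 hours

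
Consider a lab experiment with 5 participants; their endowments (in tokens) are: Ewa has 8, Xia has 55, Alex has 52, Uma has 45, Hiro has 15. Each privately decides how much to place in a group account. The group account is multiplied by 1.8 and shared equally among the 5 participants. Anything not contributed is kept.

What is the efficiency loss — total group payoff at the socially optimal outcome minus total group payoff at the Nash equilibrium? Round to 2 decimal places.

The private return per contributed unit is 1.8/5 = 0.3600 < 1 for every player regardless of endowment, so the Nash equilibrium is zero contribution and the group total is Σ E_j = 8 + 55 + 52 + 45 + 15 = 175.
Each contributed unit returns 1.800 to the group, so the social optimum is full contribution by everyone: group total = 1.800 × 175 = 315.00.
Efficiency loss = (1.800 − 1) × 175 = 140.00.

140.00 tokens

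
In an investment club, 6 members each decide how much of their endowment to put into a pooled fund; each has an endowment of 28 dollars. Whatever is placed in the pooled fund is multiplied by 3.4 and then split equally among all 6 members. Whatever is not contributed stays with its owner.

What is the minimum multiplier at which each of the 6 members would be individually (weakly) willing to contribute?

A contributed unit returns (multiplier)/6 to its contributor.
This reaches 1 exactly when the multiplier is 6.

6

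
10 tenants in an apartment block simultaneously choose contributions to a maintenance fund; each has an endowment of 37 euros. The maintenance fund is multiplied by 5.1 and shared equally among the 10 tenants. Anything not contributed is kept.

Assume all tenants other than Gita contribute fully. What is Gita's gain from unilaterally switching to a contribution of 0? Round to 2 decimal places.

18.13 euros

Switching from a contribution of 37 to 0 lets Gita keep an extra 37 euros, but lowers the maintenance fund by 37, which costs Gita their own share of that drop: 5.1/10 × 37 = 18.87.
Net gain = 37 − 18.87 = 18.13. The private return per contributed unit (0.5100) is below 1, so free-riding is indeed the best response regardless of what the others do.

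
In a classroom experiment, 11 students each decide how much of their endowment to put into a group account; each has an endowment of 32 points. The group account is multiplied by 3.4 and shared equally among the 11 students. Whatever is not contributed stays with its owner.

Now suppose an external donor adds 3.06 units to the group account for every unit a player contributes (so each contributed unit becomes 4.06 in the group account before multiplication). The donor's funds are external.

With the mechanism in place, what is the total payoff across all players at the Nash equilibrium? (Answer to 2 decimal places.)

With the mechanism, a contributed unit returns 3.4 × 4.06 / 11 = 1.2549 per unit of net cost to the contributor — now above 1 — so contributing fully is weakly dominant for every player.
So the Nash equilibrium is full contribution by all 11; the group earns 3.4 × 4.06 × 352 = 4859.01.

4859.01 points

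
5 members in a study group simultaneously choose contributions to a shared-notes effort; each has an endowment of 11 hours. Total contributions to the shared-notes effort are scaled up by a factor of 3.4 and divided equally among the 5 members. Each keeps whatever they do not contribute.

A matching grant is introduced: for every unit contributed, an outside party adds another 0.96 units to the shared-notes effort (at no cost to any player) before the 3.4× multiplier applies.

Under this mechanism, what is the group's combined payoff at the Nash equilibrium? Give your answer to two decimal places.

366.52 hours

With the mechanism, a contributed unit returns 3.4 × 1.96 / 5 = 1.3328 per unit of net cost to the contributor — now above 1 — so contributing fully is weakly dominant for every player.
At the Nash equilibrium everyone contributes 11. Group total payoff = 3.4 × 1.96 × 55 = 366.52.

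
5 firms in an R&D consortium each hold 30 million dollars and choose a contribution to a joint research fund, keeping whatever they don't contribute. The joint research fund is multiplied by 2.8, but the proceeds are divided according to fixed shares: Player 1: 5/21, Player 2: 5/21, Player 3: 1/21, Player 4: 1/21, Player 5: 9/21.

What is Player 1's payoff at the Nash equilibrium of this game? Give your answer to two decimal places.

50.00 million dollars

For player j, contributing a unit is worthwhile iff 2.8 × (j's share) ≥ 1, i.e. iff j's share is at least 0.3571.
The only share above 0.3571 is Player 5's 9/21, contributing 30; the remaining 4 contribute 0. Total contributed: 30.
Player 1 keeps 30 and receives 2.8 × 30 × 5/21 = 20.00 from the joint research fund, for a payoff of 50.00.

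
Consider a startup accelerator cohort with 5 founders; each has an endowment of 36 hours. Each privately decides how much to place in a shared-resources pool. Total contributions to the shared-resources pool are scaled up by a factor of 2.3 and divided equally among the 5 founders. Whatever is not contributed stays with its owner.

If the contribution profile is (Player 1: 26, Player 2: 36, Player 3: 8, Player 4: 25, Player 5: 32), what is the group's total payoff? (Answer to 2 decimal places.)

345.10 hours

Total contributed: 26 + 36 + 8 + 25 + 32 = 127; total kept: 5 × 36 − 127 = 53.
The shared-resources pool pays out 2.3 × 127 = 292.10 in aggregate.
Group total = 53 + 292.10 = 345.10.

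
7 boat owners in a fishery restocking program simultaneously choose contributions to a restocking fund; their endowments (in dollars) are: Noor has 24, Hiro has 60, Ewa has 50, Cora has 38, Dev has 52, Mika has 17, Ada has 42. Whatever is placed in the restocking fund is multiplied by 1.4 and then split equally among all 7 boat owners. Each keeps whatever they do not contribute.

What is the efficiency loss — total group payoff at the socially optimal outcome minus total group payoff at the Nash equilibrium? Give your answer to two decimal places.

The private return per contributed unit is 1.4/7 = 0.2000 < 1 for every player regardless of endowment, so the Nash equilibrium is zero contribution and the group total is Σ E_j = 24 + 60 + 50 + 38 + 52 + 17 + 42 = 283.
Each contributed unit returns 1.400 to the group, so the social optimum is full contribution by everyone: group total = 1.400 × 283 = 396.20.
Efficiency loss = (1.400 − 1) × 283 = 113.20.

113.20 dollars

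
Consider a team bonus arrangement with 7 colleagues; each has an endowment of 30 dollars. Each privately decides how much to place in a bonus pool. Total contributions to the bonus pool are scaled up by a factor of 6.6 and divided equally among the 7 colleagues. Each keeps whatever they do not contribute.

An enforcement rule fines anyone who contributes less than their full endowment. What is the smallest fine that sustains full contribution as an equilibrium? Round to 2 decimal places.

Given the others contribute fully, the best deviation is to contribute 0 (any partial contribution still incurs the fine and gives up units whose private return 0.9429 is below 1).
Deviating from 30 to 0 saves 30 dollars but forfeits the deviator's share of the drop in the bonus pool: 6.6/7 × 30 = 28.29.
So the deviation gain is 30 − 28.29 = 1.71, and the fine must be at least 1.71 dollars to wipe it out.

1.71 dollars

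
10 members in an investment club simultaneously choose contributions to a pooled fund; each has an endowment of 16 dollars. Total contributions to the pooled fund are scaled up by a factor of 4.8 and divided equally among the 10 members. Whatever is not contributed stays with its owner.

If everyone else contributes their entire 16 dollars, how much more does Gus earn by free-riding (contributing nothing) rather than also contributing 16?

8.32 dollars

Switching from a contribution of 16 to 0 lets Gus keep an extra 16 dollars, but lowers the pooled fund by 16, which costs Gus their own share of that drop: 4.8/10 × 16 = 7.68.
Net gain = 16 − 7.68 = 8.32. The private return per contributed unit (0.4800) is below 1, so free-riding is indeed the best response regardless of what the others do.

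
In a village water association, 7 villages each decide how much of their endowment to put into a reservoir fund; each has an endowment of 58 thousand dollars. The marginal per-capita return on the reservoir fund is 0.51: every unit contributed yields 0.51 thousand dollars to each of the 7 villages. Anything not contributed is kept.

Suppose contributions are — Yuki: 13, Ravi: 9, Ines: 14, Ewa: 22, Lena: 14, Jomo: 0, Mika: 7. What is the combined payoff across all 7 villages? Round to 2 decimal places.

609.03 thousand dollars

Total contributed: 13 + 9 + 14 + 22 + 14 + 0 + 7 = 79; total kept: 7 × 58 − 79 = 327.
The reservoir fund pays out 0.51 × 7 × 79 = 282.03 in aggregate.
Group total = 327 + 282.03 = 609.03.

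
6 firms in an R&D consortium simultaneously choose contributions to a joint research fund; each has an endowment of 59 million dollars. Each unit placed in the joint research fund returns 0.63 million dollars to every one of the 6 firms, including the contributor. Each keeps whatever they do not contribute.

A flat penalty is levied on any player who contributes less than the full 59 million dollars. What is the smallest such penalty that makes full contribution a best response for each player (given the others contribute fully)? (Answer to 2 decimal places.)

21.83 million dollars

Given the others contribute fully, the best deviation is to contribute 0 (any partial contribution still incurs the fine and gives up units whose private return 0.63 is below 1).
Deviating from 59 to 0 saves 59 million dollars but forfeits the deviator's share of the drop in the joint research fund: 0.63 × 59 = 37.17.
So the deviation gain is 59 − 37.17 = 21.83, and the fine must be at least 21.83 million dollars to wipe it out.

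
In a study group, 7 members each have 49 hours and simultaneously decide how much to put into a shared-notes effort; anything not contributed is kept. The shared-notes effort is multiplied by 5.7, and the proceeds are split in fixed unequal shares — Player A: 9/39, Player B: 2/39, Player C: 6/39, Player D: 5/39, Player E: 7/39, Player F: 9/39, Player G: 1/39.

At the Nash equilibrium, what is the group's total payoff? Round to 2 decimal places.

Player j's private return per contributed unit is 5.7 × (j's share). Contributing is weakly dominant for j when that share is at least 1/5.7 = 0.1754, and contributing 0 is dominant otherwise.
The shares above 0.1754 belong to Player A, Player E and Player F, contributing 49 each; the remaining 4 contribute 0. Total contributed: 147.
The shared-notes effort pays out 5.7 × 147 = 837.90 in total (split across the unequal shares, but the aggregate is all that matters for the group sum).
The 4 free-riders keep 49 each, adding 196. Group total = 196 + 837.90 = 1033.90.

1033.90 hours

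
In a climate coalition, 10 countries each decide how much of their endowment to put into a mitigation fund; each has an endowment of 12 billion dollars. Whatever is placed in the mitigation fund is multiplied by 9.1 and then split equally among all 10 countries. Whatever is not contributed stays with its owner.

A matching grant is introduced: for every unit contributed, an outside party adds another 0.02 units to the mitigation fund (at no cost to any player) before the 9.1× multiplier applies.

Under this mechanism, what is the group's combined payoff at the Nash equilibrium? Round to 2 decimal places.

120.00 billion dollars

The effective private return is 9.1 × 1.02 / 10 = 0.9282, which is still under 1, so the mechanism doesn't change anyone's dominant strategy: zero contribution.
Everyone keeps their endowment and the group total is 10 × 12 = 120.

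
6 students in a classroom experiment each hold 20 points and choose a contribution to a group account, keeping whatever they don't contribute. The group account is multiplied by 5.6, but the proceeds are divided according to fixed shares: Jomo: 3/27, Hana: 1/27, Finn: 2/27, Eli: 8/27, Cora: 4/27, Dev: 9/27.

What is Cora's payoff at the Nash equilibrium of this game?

For player j, contributing a unit is worthwhile iff 5.6 × (j's share) ≥ 1, i.e. iff j's share is at least 0.1786.
The shares above 0.1786 belong to Eli and Dev, contributing 20 each; the remaining 4 contribute 0. Total contributed: 40.
Cora keeps 20 and receives 5.6 × 40 × 4/27 = 33.19 from the group account, for a payoff of 53.19.

53.19 points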